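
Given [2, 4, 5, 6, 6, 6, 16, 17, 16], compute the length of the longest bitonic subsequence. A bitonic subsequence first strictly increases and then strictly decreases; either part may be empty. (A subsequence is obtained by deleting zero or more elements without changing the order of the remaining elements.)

One longest bitonic subsequence is 2, 4, 5, 6, 16, 17, 16 (positions 1,2,3,4,7,8,9): it rises to 17 then falls. Length 7 is optimal.

7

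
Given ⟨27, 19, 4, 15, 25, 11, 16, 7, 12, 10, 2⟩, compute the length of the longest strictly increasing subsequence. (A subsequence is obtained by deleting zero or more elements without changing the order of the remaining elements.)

Scanning left to right, the best length ending at each element is: 27→1, 19→1, 4→1, 15→2, 25→3, 11→2, 16→3, 7→2, 12→3, 10→3, 2→1.
So the longest increasing subsequence has length 3, e.g. 4, 15, 25.

3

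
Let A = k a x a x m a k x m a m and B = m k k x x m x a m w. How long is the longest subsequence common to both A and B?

7

Backtracking the LCS table gives one alignment: k (A1,B3) → x (A3,B4) → x (A5,B5) → m (A6,B6) → x (A9,B7) → a (A11,B8) → m (A12,B9).
So the longest common subsequence has length 7.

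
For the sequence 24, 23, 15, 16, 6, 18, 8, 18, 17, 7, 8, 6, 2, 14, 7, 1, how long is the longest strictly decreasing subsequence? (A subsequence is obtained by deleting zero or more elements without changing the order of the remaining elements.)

8

Scanning left to right, the best length ending at each element is: 24→1, 23→2, 15→3, 16→3, 6→4, 18→3, 8→4, 18→3, 17→4, 7→5, 8→5, 6→6, 2→7, 14→5, 7→6, 1→8.
So the longest decreasing subsequence has length 8, e.g. 24, 23, 15, 8, 7, 6, 2, 1.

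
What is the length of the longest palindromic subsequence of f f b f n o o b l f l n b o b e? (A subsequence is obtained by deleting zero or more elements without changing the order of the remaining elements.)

9

One longest palindromic subsequence is boblflbob (positions 3,6,8,9,10,11,13,14,15); it reads the same forward and backward, and the interval DP gives dp[1][16] = 9.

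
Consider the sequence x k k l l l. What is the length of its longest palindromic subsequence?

3

One longest palindromic subsequence is lll (positions 4,5,6); it reads the same forward and backward, and the interval DP gives dp[1][6] = 3.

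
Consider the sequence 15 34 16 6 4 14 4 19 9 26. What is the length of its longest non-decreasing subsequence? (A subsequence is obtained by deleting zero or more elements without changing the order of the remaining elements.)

4

One longest non-decreasing subsequence is 15, 16, 19, 26 (positions 1,3,8,10), of length 4; no longer one exists.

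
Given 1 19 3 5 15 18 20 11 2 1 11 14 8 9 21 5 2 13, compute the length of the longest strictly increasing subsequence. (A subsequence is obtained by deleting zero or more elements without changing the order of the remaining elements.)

Scanning left to right, the best length ending at each element is: 1→1, 19→2, 3→2, 5→3, 15→4, 18→5, 20→6, 11→4, 2→2, 1→1, 11→4, 14→5, 8→4, 9→5, 21→7, 5→3, 2→2, 13→6.
So the longest increasing subsequence has length 7, e.g. 1, 3, 5, 15, 18, 20, 21.

7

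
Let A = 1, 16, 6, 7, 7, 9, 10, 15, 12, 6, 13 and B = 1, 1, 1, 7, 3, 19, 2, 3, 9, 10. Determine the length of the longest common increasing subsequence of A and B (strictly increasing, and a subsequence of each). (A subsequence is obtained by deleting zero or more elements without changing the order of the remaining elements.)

4

For each value that appears in both, track the longest common increasing run ending there.
The best achievable length is 4; one witness is 1, 7, 9, 10 (A-positions 1,4,6,7, B-positions 1,4,9,10).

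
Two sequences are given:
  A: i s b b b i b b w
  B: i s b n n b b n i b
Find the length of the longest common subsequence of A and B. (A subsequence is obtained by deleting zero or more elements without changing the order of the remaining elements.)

7

Backtracking the LCS table gives one alignment: i (A1,B1) → s (A2,B2) → b (A3,B3) → b (A4,B6) → b (A5,B7) → i (A6,B9) → b (A8,B10).
So the longest common subsequence has length 7.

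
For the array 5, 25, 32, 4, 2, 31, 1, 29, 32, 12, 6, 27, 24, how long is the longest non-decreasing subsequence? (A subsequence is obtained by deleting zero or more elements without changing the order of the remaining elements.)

4

Scanning left to right, the best length ending at each element is: 5→1, 25→2, 32→3, 4→1, 2→1, 31→3, 1→1, 29→3, 32→4, 12→2, 6→2, 27→3, 24→3.
So the longest non-decreasing subsequence has length 4, e.g. 5, 25, 32, 32.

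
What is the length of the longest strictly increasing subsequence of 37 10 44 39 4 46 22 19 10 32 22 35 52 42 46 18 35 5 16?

Scanning left to right, the best length ending at each element is: 37→1, 10→1, 44→2, 39→2, 4→1, 46→3, 22→2, 19→2, 10→2, 32→3, 22→3, 35→4, 52→5, 42→5, 46→6, 18→3, 35→4, 5→2, 16→3.
So the longest increasing subsequence has length 6, e.g. 10, 22, 32, 35, 42, 46.

6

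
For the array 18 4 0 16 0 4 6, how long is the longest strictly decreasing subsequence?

3

Scanning left to right, the best length ending at each element is: 18→1, 4→2, 0→3, 16→2, 0→3, 4→3, 6→3.
So the longest decreasing subsequence has length 3, e.g. 18, 4, 0.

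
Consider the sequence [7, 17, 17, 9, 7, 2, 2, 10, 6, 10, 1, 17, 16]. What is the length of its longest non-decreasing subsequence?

Scanning left to right, the best length ending at each element is: 7→1, 17→2, 17→3, 9→2, 7→2, 2→1, 2→2, 10→3, 6→3, 10→4, 1→1, 17→5, 16→5.
So the longest non-decreasing subsequence has length 5, e.g. 7, 9, 10, 10, 17.

5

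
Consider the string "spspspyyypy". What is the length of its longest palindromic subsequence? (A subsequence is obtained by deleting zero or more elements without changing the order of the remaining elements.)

5

One longest palindromic subsequence is pyyyp (positions 6,7,8,9,10); it reads the same forward and backward, and the interval DP gives dp[1][11] = 5.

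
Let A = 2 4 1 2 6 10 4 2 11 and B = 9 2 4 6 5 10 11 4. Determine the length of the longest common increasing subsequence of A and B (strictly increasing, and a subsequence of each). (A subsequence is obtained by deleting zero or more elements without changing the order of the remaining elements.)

A longest common strictly increasing subsequence is 2, 4, 6, 10, 11 (length 5); it appears in order in both A and B, and no longer such subsequence exists.

5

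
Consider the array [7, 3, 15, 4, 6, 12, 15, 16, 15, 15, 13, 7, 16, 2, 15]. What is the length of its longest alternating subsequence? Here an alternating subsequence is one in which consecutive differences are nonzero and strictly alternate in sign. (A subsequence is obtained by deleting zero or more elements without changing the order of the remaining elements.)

9

A longest alternating subsequence is 7, 3, 15, 4, 16, 15, 16, 2, 15 (positions 1,2,3,4,8,9,13,14,15); its 8 consecutive differences strictly alternate in sign, and length 9 is optimal.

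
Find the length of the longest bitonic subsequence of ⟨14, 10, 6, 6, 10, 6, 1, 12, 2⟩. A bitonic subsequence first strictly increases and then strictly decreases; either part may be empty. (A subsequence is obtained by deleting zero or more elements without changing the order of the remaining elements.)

4

One longest bitonic subsequence is 14, 10, 6, 2 (positions 1,5,6,9): it rises to 14 then falls. Length 4 is optimal.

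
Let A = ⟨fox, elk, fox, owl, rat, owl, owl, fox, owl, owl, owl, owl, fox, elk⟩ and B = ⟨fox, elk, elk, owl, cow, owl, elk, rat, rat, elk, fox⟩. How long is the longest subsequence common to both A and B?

Backtracking the LCS table gives one alignment: fox (A1,B1) → elk (A2,B3) → owl (A4,B6) → rat (A5,B9) → fox (A13,B11).
So the longest common subsequence has length 5.

5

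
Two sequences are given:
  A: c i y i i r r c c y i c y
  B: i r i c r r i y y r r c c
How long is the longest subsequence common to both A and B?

Backtracking the LCS table gives one alignment: c (A1,B4) → i (A2,B7) → y (A3,B9) → r (A6,B10) → r (A7,B11) → c (A9,B12) → c (A12,B13).
So the longest common subsequence has length 7.

7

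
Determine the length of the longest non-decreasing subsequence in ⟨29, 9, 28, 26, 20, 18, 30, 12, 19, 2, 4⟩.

Let dp[i] be the longest non-decreasing subsequence ending at position i. Then dp = [1, 1, 2, 2, 2, 2, 3, 2, 3, 1, 2].
The maximum is 3; one witness is 9, 28, 30 at positions 2,3,7.

3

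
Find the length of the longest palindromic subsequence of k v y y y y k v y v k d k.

Using dp[i][j] = 2 + dp[i+1][j−1] if the ends match, else max(dp[i+1][j], dp[i][j−1]):
dp[1][13] = 9. A witness is kvyyyyyvk at positions 1,2,3,4,5,6,9,10,13.

9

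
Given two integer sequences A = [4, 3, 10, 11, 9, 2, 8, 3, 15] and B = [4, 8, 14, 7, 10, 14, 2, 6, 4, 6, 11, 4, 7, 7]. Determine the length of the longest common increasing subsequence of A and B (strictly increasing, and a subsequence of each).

For each value that appears in both, track the longest common increasing run ending there.
The best achievable length is 3; one witness is 4, 10, 11 (A-positions 1,3,4, B-positions 1,5,11).

3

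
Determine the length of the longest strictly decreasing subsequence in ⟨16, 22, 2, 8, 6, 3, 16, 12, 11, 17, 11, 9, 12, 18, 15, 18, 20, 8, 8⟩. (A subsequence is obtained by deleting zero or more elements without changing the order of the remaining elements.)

6

One longest decreasing subsequence is 22, 16, 12, 11, 9, 8 (positions 2,7,8,9,12,18), of length 6; no longer one exists.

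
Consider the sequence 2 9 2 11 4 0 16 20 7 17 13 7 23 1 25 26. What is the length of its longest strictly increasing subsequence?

8

Let dp[i] be the longest increasing subsequence ending at position i. Then dp = [1, 2, 1, 3, 2, 1, 4, 5, 3, 5, 4, 3, 6, 2, 7, 8].
The maximum is 8; one witness is 2, 9, 11, 16, 20, 23, 25, 26 at positions 1,2,4,7,8,13,15,16.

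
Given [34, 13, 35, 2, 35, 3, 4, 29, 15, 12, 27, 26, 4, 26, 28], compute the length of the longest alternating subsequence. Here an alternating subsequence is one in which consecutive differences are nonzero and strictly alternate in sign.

11

Track the best alternating length ending on an up-step vs a down-step at each position: up/down = 1/1, 1/2, 3/1, 1/4, 5/1, 5/6, 7/6, 7/6, 7/8, 7/8, 9/8, 9/10, 7/10, 11/10, 11/8.
The maximum over both is 11; one such subsequence is 34, 13, 35, 2, 35, 3, 29, 15, 27, 4, 26.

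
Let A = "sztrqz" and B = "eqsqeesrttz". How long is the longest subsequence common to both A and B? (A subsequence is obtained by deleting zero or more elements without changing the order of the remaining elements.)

A longest common subsequence is stz (length 3); the LCS DP confirms no longer common subsequence exists.

3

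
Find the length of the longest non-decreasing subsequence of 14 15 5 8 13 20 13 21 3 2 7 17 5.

One longest non-decreasing subsequence is 5, 8, 13, 20, 21 (positions 3,4,5,6,8), of length 5; no longer one exists.

5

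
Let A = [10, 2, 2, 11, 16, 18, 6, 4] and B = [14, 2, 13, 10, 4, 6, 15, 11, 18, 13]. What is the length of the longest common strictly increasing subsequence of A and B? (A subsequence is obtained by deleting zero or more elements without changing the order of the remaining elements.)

3

For each value that appears in both, track the longest common increasing run ending there.
The best achievable length is 3; one witness is 2, 11, 18 (A-positions 2,4,6, B-positions 2,8,9).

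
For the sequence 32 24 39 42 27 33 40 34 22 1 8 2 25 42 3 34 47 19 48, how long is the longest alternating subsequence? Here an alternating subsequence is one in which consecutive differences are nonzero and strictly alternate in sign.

Track the best alternating length ending on an up-step vs a down-step at each position: up/down = 1/1, 1/2, 3/1, 3/1, 3/4, 5/4, 5/4, 5/6, 1/6, 1/6, 7/6, 7/8, 9/6, 9/1, 9/10, 11/10, 11/1, 11/12, 13/1.
The maximum over both is 13; one such subsequence is 32, 24, 39, 27, 33, 1, 8, 2, 25, 3, 34, 19, 48.

13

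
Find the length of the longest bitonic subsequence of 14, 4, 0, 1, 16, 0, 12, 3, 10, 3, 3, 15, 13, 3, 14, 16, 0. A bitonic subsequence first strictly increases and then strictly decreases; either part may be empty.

One longest bitonic subsequence is 0, 1, 3, 10, 15, 13, 3, 0 (positions 3,4,8,9,12,13,14,17): it rises to 15 then falls. Length 8 is optimal.

8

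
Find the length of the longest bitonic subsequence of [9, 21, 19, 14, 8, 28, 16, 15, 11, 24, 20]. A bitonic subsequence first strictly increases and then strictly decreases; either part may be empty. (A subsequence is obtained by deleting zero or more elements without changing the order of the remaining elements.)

One longest bitonic subsequence is 9, 21, 19, 16, 15, 11 (positions 1,2,3,7,8,9): it rises to 21 then falls. Length 6 is optimal.

6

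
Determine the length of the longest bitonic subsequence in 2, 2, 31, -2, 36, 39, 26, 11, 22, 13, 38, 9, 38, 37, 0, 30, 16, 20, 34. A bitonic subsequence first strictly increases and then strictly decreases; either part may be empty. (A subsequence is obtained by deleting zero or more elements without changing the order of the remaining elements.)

One longest bitonic subsequence is 2, 31, 36, 39, 26, 22, 13, 9, 0 (positions 1,3,5,6,7,9,10,12,15): it rises to 39 then falls. Length 9 is optimal.

9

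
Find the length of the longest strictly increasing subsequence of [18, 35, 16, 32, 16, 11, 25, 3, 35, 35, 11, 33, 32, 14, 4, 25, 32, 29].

One longest increasing subsequence is 3, 11, 14, 25, 32 (positions 8,11,14,16,17), of length 5; no longer one exists.

5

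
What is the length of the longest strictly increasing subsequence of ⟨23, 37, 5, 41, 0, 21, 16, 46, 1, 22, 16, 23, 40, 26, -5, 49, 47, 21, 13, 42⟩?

6

Let dp[i] be the longest increasing subsequence ending at position i. Then dp = [1, 2, 1, 3, 1, 2, 2, 4, 2, 3, 3, 4, 5, 5, 1, 6, 6, 4, 3, 6].
The maximum is 6; one witness is 5, 21, 22, 23, 40, 49 at positions 3,6,10,12,13,16.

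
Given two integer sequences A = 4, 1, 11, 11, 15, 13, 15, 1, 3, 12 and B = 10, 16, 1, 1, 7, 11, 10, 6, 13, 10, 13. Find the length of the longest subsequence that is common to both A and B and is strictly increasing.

3

For each value that appears in both, track the longest common increasing run ending there.
The best achievable length is 3; one witness is 1, 11, 13 (A-positions 2,3,6, B-positions 3,6,9).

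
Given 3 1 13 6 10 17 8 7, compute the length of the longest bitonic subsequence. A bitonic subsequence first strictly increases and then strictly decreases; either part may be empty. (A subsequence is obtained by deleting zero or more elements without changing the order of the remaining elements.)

6

One longest bitonic subsequence is 3, 6, 10, 17, 8, 7 (positions 1,4,5,6,7,8): it rises to 17 then falls. Length 6 is optimal.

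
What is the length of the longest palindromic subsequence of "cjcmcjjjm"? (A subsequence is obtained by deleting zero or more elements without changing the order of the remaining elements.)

One longest palindromic subsequence is mjjjm (positions 4,6,7,8,9); it reads the same forward and backward, and the interval DP gives dp[1][9] = 5.

5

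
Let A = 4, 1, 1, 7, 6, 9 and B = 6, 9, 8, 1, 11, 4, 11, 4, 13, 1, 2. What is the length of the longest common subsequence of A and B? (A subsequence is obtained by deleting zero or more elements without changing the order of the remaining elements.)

Backtracking the LCS table gives one alignment: 4 (A1,B8) → 1 (A2,B10).
So the longest common subsequence has length 2.

2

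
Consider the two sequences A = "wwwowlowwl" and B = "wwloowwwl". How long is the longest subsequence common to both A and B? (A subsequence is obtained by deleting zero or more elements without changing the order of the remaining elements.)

Backtracking the LCS table gives one alignment: w (A1,B1) → w (A2,B2) → o (A4,B5) → w (A5,B6) → w (A8,B7) → w (A9,B8) → l (A10,B9).
So the longest common subsequence has length 7.

7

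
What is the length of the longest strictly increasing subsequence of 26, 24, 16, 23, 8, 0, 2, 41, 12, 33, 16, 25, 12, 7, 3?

One longest increasing subsequence is 0, 2, 12, 16, 25 (positions 6,7,9,11,12), of length 5; no longer one exists.

5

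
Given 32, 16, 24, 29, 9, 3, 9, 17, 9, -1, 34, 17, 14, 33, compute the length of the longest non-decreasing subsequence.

Let dp[i] be the longest non-decreasing subsequence ending at position i. Then dp = [1, 1, 2, 3, 1, 1, 2, 3, 3, 1, 4, 4, 4, 5].
The maximum is 5; one witness is 9, 9, 17, 17, 33 at positions 5,7,8,12,14.

5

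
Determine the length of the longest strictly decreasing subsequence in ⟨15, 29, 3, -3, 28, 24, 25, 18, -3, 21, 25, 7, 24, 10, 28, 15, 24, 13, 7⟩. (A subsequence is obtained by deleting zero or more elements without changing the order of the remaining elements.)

7

One longest decreasing subsequence is 29, 28, 24, 18, 15, 13, 7 (positions 2,5,6,8,16,18,19), of length 7; no longer one exists.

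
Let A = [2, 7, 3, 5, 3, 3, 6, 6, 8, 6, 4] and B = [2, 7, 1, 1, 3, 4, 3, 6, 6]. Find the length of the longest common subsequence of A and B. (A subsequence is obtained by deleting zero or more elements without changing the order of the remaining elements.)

A longest common subsequence is 2, 7, 3, 3, 6, 6 (length 6); the LCS DP confirms no longer common subsequence exists.

6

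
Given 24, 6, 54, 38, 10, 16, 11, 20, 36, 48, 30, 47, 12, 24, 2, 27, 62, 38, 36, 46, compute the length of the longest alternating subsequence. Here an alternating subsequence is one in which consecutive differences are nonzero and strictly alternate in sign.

Track the best alternating length ending on an up-step vs a down-step at each position: up/down = 1/1, 1/2, 3/1, 3/4, 3/4, 5/4, 5/6, 7/4, 7/4, 7/4, 7/8, 9/8, 7/10, 11/10, 1/12, 13/10, 13/1, 13/14, 13/14, 15/14.
The maximum over both is 15; one such subsequence is 24, 6, 54, 10, 16, 11, 36, 30, 47, 12, 24, 2, 62, 38, 46.

15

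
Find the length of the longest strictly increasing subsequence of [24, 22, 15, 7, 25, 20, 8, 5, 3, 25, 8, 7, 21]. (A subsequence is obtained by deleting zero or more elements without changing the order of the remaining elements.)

Let dp[i] be the longest increasing subsequence ending at position i. Then dp = [1, 1, 1, 1, 2, 2, 2, 1, 1, 3, 2, 2, 3].
The maximum is 3; one witness is 15, 20, 25 at positions 3,6,10.

3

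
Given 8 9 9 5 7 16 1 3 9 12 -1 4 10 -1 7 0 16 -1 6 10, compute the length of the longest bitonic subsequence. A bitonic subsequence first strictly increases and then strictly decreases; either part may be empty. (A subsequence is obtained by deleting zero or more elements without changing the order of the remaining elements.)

Let inc[i] be the LIS ending at i and dec[i] the longest strictly decreasing subsequence starting at i. inc = [1, 2, 2, 1, 2, 3, 1, 2, 3, 4, 1, 3, 4, 1, 4, 2, 5, 1, 4, 5], dec = [5, 5, 5, 4, 4, 6, 3, 3, 4, 5, 1, 3, 4, 1, 3, 2, 2, 1, 1, 1].
max_i inc[i]+dec[i]−1 = 8, with one witness 8, 9, 16, 12, 10, 7, 0, -1.

8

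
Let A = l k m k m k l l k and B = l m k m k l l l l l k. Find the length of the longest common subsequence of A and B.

8

Backtracking the LCS table gives one alignment: l (A1,B1) → m (A3,B2) → k (A4,B3) → m (A5,B4) → k (A6,B5) → l (A7,B9) → l (A8,B10) → k (A9,B11).
So the longest common subsequence has length 8.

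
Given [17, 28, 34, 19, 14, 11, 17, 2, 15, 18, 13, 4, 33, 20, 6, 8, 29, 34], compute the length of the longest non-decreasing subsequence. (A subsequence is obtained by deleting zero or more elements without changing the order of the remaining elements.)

Let dp[i] be the longest non-decreasing subsequence ending at position i. Then dp = [1, 2, 3, 2, 1, 1, 2, 1, 2, 3, 2, 2, 4, 4, 3, 4, 5, 6].
The maximum is 6; one witness is 17, 17, 18, 20, 29, 34 at positions 1,7,10,14,17,18.

6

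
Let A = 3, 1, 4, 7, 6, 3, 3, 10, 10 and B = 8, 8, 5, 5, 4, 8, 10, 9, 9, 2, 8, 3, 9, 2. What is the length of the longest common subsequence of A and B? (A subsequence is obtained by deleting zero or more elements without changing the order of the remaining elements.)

A longest common subsequence is 4, 3 (length 2); the LCS DP confirms no longer common subsequence exists.

2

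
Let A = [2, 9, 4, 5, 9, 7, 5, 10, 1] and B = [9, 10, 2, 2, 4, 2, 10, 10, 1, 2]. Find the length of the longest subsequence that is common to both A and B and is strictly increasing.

3

For each value that appears in both, track the longest common increasing run ending there.
The best achievable length is 3; one witness is 2, 4, 10 (A-positions 1,3,8, B-positions 3,5,7).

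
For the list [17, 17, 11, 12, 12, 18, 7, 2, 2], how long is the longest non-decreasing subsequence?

One longest non-decreasing subsequence is 11, 12, 12, 18 (positions 3,4,5,6), of length 4; no longer one exists.

4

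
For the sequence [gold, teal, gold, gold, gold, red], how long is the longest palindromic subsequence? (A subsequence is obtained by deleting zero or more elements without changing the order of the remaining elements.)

4

One longest palindromic subsequence is gold gold gold gold (positions 1,3,4,5); it reads the same forward and backward, and the interval DP gives dp[1][6] = 4.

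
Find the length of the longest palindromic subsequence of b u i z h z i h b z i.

One longest palindromic subsequence is izhihzi (positions 3,4,5,7,8,10,11); it reads the same forward and backward, and the interval DP gives dp[1][11] = 7.

7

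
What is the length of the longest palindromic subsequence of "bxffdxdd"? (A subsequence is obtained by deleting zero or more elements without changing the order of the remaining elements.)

Using dp[i][j] = 2 + dp[i+1][j−1] if the ends match, else max(dp[i+1][j], dp[i][j−1]):
dp[1][8] = 4. A witness is xffx at positions 2,3,4,6.

4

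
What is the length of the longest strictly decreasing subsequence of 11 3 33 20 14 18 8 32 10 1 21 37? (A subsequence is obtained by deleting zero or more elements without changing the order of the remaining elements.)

5

One longest decreasing subsequence is 33, 20, 14, 8, 1 (positions 3,4,5,7,10), of length 5; no longer one exists.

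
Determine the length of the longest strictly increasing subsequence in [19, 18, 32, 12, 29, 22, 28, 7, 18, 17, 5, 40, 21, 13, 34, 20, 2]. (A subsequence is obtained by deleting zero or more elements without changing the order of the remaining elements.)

Let dp[i] be the longest increasing subsequence ending at position i. Then dp = [1, 1, 2, 1, 2, 2, 3, 1, 2, 2, 1, 4, 3, 2, 4, 3, 1].
The maximum is 4; one witness is 19, 22, 28, 40 at positions 1,6,7,12.

4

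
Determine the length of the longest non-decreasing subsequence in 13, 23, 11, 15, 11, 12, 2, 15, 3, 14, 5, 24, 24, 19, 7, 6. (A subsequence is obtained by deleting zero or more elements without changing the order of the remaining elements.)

6

One longest non-decreasing subsequence is 11, 11, 12, 15, 24, 24 (positions 3,5,6,8,12,13), of length 6; no longer one exists.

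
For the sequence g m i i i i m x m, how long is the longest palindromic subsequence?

6

One longest palindromic subsequence is miiiim (positions 2,3,4,5,6,9); it reads the same forward and backward, and the interval DP gives dp[1][9] = 6.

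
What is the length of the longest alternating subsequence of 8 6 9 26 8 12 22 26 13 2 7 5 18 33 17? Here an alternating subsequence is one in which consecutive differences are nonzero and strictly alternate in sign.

10

A longest alternating subsequence is 8, 6, 9, 8, 12, 2, 7, 5, 18, 17 (positions 1,2,3,5,6,10,11,12,13,15); its 9 consecutive differences strictly alternate in sign, and length 10 is optimal.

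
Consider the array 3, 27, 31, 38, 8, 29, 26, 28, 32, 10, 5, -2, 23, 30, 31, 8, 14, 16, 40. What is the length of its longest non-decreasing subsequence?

7

Let dp[i] be the longest non-decreasing subsequence ending at position i. Then dp = [1, 2, 3, 4, 2, 3, 3, 4, 5, 3, 2, 1, 4, 5, 6, 3, 4, 5, 7].
The maximum is 7; one witness is 3, 8, 26, 28, 30, 31, 40 at positions 1,5,7,8,14,15,19.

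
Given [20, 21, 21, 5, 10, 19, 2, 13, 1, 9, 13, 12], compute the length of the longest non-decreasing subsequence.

Scanning left to right, the best length ending at each element is: 20→1, 21→2, 21→3, 5→1, 10→2, 19→3, 2→1, 13→3, 1→1, 9→2, 13→4, 12→3.
So the longest non-decreasing subsequence has length 4, e.g. 5, 10, 13, 13.

4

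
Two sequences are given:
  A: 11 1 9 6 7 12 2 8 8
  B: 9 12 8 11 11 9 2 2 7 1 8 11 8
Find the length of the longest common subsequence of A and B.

Backtracking the LCS table gives one alignment: 11 (A1,B5) → 9 (A3,B6) → 7 (A5,B9) → 8 (A8,B11) → 8 (A9,B13).
So the longest common subsequence has length 5.

5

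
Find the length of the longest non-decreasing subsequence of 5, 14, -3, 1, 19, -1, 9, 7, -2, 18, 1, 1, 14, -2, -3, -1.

Let dp[i] be the longest non-decreasing subsequence ending at position i. Then dp = [1, 2, 1, 2, 3, 2, 3, 3, 2, 4, 3, 4, 5, 3, 2, 4].
The maximum is 5; one witness is -3, 1, 1, 1, 14 at positions 3,4,11,12,13.

5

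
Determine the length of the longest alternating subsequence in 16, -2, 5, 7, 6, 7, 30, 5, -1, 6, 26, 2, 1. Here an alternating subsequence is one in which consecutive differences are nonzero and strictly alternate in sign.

8

Track the best alternating length ending on an up-step vs a down-step at each position: up/down = 1/1, 1/2, 3/2, 3/2, 3/4, 5/2, 5/1, 3/6, 3/6, 7/6, 7/6, 7/8, 7/8.
The maximum over both is 8; one such subsequence is 16, -2, 7, 6, 7, 5, 6, 2.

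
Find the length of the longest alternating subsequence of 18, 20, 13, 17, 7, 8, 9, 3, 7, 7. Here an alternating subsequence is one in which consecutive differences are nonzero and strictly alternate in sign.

8

A longest alternating subsequence is 18, 20, 13, 17, 7, 8, 3, 7 (positions 1,2,3,4,5,6,8,9); its 7 consecutive differences strictly alternate in sign, and length 8 is optimal.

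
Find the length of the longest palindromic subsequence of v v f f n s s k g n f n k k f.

8

One longest palindromic subsequence is ffnssnff (positions 3,4,5,6,7,10,11,15); it reads the same forward and backward, and the interval DP gives dp[1][15] = 8.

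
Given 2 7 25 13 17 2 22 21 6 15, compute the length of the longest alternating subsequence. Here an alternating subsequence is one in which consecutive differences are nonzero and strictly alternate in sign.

8

A longest alternating subsequence is 2, 25, 13, 17, 2, 22, 6, 15 (positions 1,3,4,5,6,7,9,10); its 7 consecutive differences strictly alternate in sign, and length 8 is optimal.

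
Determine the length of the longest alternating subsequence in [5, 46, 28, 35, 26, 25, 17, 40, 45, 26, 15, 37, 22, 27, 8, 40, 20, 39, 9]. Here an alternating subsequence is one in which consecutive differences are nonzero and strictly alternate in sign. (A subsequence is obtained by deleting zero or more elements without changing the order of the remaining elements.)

Track the best alternating length ending on an up-step vs a down-step at each position: up/down = 1/1, 2/1, 2/3, 4/3, 2/5, 2/5, 2/5, 6/3, 6/3, 6/7, 2/7, 8/7, 8/9, 10/9, 2/11, 12/7, 12/13, 14/13, 12/15.
The maximum over both is 15; one such subsequence is 5, 46, 28, 35, 26, 40, 26, 37, 22, 27, 8, 40, 20, 39, 9.

15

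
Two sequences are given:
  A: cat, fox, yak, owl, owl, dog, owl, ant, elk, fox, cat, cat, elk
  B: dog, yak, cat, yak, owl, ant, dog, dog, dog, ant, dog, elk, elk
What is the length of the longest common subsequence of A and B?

Backtracking the LCS table gives one alignment: cat (A1,B3) → yak (A3,B4) → owl (A4,B5) → dog (A6,B9) → ant (A8,B10) → elk (A9,B12) → elk (A13,B13).
So the longest common subsequence has length 7.

7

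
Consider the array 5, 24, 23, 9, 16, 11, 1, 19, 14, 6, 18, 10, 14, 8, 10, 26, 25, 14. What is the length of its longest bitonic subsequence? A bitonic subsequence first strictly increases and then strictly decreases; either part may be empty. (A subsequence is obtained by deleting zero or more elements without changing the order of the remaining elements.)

One longest bitonic subsequence is 5, 9, 11, 14, 18, 26, 25, 14 (positions 1,4,6,9,11,16,17,18): it rises to 26 then falls. Length 8 is optimal.

8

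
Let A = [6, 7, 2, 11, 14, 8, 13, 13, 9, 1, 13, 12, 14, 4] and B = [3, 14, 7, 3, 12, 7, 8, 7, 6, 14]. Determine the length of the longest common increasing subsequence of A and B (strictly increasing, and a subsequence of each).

3

For each value that appears in both, track the longest common increasing run ending there.
The best achievable length is 3; one witness is 7, 12, 14 (A-positions 2,12,13, B-positions 3,5,10).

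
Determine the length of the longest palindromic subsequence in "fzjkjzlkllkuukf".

One longest palindromic subsequence is fkkllkkf (positions 1,4,8,9,10,11,14,15); it reads the same forward and backward, and the interval DP gives dp[1][15] = 8.

8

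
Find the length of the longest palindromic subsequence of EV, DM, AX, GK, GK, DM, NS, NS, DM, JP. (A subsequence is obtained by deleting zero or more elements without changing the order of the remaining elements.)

One longest palindromic subsequence is DM NS NS DM (positions 6,7,8,9); it reads the same forward and backward, and the interval DP gives dp[1][10] = 4.

4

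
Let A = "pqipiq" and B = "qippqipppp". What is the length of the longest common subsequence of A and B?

4

Backtracking the LCS table gives one alignment: p (A1,B4) → q (A2,B5) → i (A3,B6) → p (A4,B10).
So the longest common subsequence has length 4.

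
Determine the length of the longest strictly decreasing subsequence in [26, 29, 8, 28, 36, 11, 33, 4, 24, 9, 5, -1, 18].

One longest decreasing subsequence is 29, 28, 11, 9, 5, -1 (positions 2,4,6,10,11,12), of length 6; no longer one exists.

6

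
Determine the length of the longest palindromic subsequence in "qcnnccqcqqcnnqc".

11

Using dp[i][j] = 2 + dp[i+1][j−1] if the ends match, else max(dp[i+1][j], dp[i][j−1]):
dp[1][15] = 11. A witness is cnncqqqcnnc at positions 2,3,4,5,7,9,10,11,12,13,15.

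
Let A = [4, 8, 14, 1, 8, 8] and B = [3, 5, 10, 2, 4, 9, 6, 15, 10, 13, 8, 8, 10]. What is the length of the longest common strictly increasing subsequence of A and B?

For each value that appears in both, track the longest common increasing run ending there.
The best achievable length is 2; one witness is 4, 8 (A-positions 1,2, B-positions 5,11).

2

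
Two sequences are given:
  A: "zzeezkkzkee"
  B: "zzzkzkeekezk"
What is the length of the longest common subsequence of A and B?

Backtracking the LCS table gives one alignment: z (A1,B1) → z (A2,B2) → z (A5,B3) → k (A7,B4) → z (A8,B5) → k (A9,B6) → e (A10,B8) → e (A11,B10).
So the longest common subsequence has length 8.

8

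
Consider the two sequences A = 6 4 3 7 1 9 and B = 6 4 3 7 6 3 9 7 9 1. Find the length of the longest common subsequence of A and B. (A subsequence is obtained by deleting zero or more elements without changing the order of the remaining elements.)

A longest common subsequence is 6, 4, 3, 7, 1 (length 5); the LCS DP confirms no longer common subsequence exists.

5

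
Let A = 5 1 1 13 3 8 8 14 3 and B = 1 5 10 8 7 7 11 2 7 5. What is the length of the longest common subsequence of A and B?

Backtracking the LCS table gives one alignment: 5 (A1,B2) → 8 (A6,B4).
So the longest common subsequence has length 2.

2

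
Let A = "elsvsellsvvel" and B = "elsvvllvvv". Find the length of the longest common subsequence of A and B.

A longest common subsequence is elsvllvv (length 8); the LCS DP confirms no longer common subsequence exists.

8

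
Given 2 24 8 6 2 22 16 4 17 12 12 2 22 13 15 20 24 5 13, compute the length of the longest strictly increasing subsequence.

Let dp[i] be the longest increasing subsequence ending at position i. Then dp = [1, 2, 2, 2, 1, 3, 3, 2, 4, 3, 3, 1, 5, 4, 5, 6, 7, 3, 4].
The maximum is 7; one witness is 2, 8, 12, 13, 15, 20, 24 at positions 1,3,10,14,15,16,17.

7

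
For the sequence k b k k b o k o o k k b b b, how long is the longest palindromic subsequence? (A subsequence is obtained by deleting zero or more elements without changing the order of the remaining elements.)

9

One longest palindromic subsequence is bkkoookkb (positions 2,3,4,6,8,9,10,11,14); it reads the same forward and backward, and the interval DP gives dp[1][14] = 9.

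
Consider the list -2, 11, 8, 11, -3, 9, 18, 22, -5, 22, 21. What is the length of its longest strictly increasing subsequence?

Let dp[i] be the longest increasing subsequence ending at position i. Then dp = [1, 2, 2, 3, 1, 3, 4, 5, 1, 5, 5].
The maximum is 5; one witness is -2, 8, 11, 18, 22 at positions 1,3,4,7,8.

5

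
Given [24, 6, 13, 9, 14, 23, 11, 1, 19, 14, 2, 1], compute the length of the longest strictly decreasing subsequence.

Let dp[i] be the longest decreasing subsequence ending at position i. Then dp = [1, 2, 2, 3, 2, 2, 3, 4, 3, 4, 5, 6].
The maximum is 6; one witness is 24, 23, 19, 14, 2, 1 at positions 1,6,9,10,11,12.

6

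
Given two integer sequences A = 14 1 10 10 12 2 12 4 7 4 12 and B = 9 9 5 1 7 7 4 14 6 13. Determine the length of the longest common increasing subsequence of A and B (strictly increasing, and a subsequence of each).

For each value that appears in both, track the longest common increasing run ending there.
The best achievable length is 2; one witness is 1, 7 (A-positions 2,9, B-positions 4,5).

2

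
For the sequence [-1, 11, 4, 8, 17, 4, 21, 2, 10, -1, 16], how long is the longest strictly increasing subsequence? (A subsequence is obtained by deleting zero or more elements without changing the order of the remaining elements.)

5

Scanning left to right, the best length ending at each element is: -1→1, 11→2, 4→2, 8→3, 17→4, 4→2, 21→5, 2→2, 10→4, -1→1, 16→5.
So the longest increasing subsequence has length 5, e.g. -1, 4, 8, 17, 21.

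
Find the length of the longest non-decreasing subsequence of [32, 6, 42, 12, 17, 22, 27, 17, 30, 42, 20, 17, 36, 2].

7

Let dp[i] be the longest non-decreasing subsequence ending at position i. Then dp = [1, 1, 2, 2, 3, 4, 5, 4, 6, 7, 5, 5, 7, 1].
The maximum is 7; one witness is 6, 12, 17, 22, 27, 30, 42 at positions 2,4,5,6,7,9,10.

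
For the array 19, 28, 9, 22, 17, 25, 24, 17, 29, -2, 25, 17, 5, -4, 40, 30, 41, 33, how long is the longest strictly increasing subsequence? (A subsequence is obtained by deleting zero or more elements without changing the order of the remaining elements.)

6

Let dp[i] be the longest increasing subsequence ending at position i. Then dp = [1, 2, 1, 2, 2, 3, 3, 2, 4, 1, 4, 2, 2, 1, 5, 5, 6, 6].
The maximum is 6; one witness is 19, 22, 25, 29, 40, 41 at positions 1,4,6,9,15,17.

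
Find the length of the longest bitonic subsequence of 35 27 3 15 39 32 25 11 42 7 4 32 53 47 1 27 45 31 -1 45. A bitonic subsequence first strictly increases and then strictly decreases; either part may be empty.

10

One longest bitonic subsequence is 3, 15, 39, 32, 25, 11, 7, 4, 1, -1 (positions 3,4,5,6,7,8,10,11,15,19): it rises to 39 then falls. Length 10 is optimal.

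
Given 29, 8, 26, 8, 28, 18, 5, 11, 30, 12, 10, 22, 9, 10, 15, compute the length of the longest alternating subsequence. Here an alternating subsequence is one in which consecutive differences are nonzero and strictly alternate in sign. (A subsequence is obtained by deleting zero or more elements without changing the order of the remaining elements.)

A longest alternating subsequence is 29, 8, 26, 8, 28, 18, 30, 12, 22, 9, 10 (positions 1,2,3,4,5,6,9,10,12,13,14); its 10 consecutive differences strictly alternate in sign, and length 11 is optimal.

11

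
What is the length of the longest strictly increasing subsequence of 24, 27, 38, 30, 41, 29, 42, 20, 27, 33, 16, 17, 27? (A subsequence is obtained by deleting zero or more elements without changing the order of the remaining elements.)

Let dp[i] be the longest increasing subsequence ending at position i. Then dp = [1, 2, 3, 3, 4, 3, 5, 1, 2, 4, 1, 2, 3].
The maximum is 5; one witness is 24, 27, 38, 41, 42 at positions 1,2,3,5,7.

5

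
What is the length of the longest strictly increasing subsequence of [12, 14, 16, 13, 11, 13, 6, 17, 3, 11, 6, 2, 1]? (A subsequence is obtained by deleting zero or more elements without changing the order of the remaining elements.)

4

Scanning left to right, the best length ending at each element is: 12→1, 14→2, 16→3, 13→2, 11→1, 13→2, 6→1, 17→4, 3→1, 11→2, 6→2, 2→1, 1→1.
So the longest increasing subsequence has length 4, e.g. 12, 14, 16, 17.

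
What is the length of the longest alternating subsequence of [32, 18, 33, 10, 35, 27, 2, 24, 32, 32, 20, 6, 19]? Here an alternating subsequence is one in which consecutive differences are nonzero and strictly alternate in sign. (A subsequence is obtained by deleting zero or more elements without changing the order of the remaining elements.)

9

Track the best alternating length ending on an up-step vs a down-step at each position: up/down = 1/1, 1/2, 3/1, 1/4, 5/1, 5/6, 1/6, 7/6, 7/6, 7/6, 7/8, 7/8, 9/8.
The maximum over both is 9; one such subsequence is 32, 18, 33, 10, 35, 2, 24, 6, 19.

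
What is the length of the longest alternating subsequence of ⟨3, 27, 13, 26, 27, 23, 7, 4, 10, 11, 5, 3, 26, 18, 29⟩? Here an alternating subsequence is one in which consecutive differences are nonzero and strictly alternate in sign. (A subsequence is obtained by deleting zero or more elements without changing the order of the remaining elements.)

Track the best alternating length ending on an up-step vs a down-step at each position: up/down = 1/1, 2/1, 2/3, 4/3, 4/1, 4/5, 2/5, 2/5, 6/5, 6/5, 6/7, 1/7, 8/5, 8/9, 10/1.
The maximum over both is 10; one such subsequence is 3, 27, 13, 26, 7, 10, 5, 26, 18, 29.

10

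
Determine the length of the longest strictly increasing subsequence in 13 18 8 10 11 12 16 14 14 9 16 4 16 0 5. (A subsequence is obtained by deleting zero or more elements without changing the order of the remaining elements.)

6

Let dp[i] be the longest increasing subsequence ending at position i. Then dp = [1, 2, 1, 2, 3, 4, 5, 5, 5, 2, 6, 1, 6, 1, 2].
The maximum is 6; one witness is 8, 10, 11, 12, 14, 16 at positions 3,4,5,6,8,11.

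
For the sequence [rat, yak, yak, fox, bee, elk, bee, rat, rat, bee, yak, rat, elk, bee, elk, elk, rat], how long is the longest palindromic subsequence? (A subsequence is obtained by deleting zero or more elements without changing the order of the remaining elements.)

One longest palindromic subsequence is rat bee elk bee rat rat bee elk bee rat (positions 1,5,6,7,8,9,10,13,14,17); it reads the same forward and backward, and the interval DP gives dp[1][17] = 10.

10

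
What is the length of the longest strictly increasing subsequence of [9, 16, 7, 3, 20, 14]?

Scanning left to right, the best length ending at each element is: 9→1, 16→2, 7→1, 3→1, 20→3, 14→2.
So the longest increasing subsequence has length 3, e.g. 9, 16, 20.

3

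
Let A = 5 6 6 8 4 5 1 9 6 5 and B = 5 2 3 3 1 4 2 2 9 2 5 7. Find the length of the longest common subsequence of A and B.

4

Backtracking the LCS table gives one alignment: 5 (A1,B1) → 4 (A5,B6) → 9 (A8,B9) → 5 (A10,B11).
So the longest common subsequence has length 4.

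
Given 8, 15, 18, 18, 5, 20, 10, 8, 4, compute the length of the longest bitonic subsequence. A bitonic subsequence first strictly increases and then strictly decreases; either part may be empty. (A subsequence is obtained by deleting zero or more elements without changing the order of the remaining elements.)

Let inc[i] be the LIS ending at i and dec[i] the longest strictly decreasing subsequence starting at i. inc = [1, 2, 3, 3, 1, 4, 2, 2, 1], dec = [3, 4, 4, 4, 2, 4, 3, 2, 1].
max_i inc[i]+dec[i]−1 = 7, with one witness 8, 15, 18, 20, 10, 8, 4.

7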